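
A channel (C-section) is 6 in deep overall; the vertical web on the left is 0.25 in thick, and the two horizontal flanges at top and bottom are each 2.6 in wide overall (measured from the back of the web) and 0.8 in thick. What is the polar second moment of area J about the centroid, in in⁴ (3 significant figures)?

Break the section into simple shapes (no overlaps), measuring from the bottom-left corner of the bounding box.
Web: 0.25 × 6, A = 1.5 in², y = 3 in, Ī = 4.5 in⁴.
Top flange (beyond web): 2.35 × 0.8, A = 1.88 in², y = 5.6 in, Ī = 0.10027 in⁴.
Bottom flange (beyond web): 2.35 × 0.8, A = 1.88 in², y = 0.4 in, Ī = 0.10027 in⁴.
By symmetry the centroid is at mid-height, ȳ = 3 in.
Transfer each piece to the centroidal x-axis using Ī + A·d² with d = y − 3:
  web: d = 0 in → contributes +4.5 in⁴
  top flange (beyond web): d = 2.6 in → contributes +12.809 in⁴
  bottom flange (beyond web): d = -2.6 in → contributes +12.809 in⁴
Total I = 30.118 in⁴.
For the y-axis: x̄ = 1.0543 in.
Repeating about the centroidal y-axis gives I_y = 3.5503 in⁴.
Polar second moment: J = I_x + I_y = 33.668 in⁴.

J ≈ 33.7 in⁴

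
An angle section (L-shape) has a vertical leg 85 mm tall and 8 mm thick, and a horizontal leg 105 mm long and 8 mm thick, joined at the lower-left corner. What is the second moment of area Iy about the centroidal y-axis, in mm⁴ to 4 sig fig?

Iy ≈ 1.611 × 10⁶ mm⁴

Decompose the section into non-overlapping parts with the origin at the bottom-left of its bounding rectangle.
Vertical leg: 8 × 85, A = 680 mm², x = 4 mm, Ī = 3626.67 mm⁴.
Horizontal leg (remainder): 97 × 8, A = 776 mm², x = 56.5 mm, Ī = 608 449 mm⁴.
Centroid: x̄ = ΣA·x / ΣA = 31.9808 mm.
Transfer each piece to the centroidal y-axis using Ī + A·d² with d = x − 31.9808:
  vertical leg: d = -27.9808 mm → contributes +536 015 mm⁴
  horizontal leg (remainder): d = 24.5192 mm → contributes +1 074 974 mm⁴
Total I = 1 610 989 mm⁴.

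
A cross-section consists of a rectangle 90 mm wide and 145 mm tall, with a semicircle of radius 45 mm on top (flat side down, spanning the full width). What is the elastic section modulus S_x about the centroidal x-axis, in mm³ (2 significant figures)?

S_x ≈ 4.5 × 10⁵ mm³

Break the section into simple shapes (no overlaps), measuring from the bottom-left corner of the bounding box.
Rectangular body: 90 × 145, A = 13 050 mm², y = 72.5 mm, Ī = 22 864 688 mm⁴.
Semicircular cap: semicircle r = 45, A = 3 181 mm², y = 164.1 mm, Ī = 450 072 mm⁴.
Centroid: ȳ = ΣA·y / ΣA = 90.45 mm.
Transfer each piece to the centroidal x-axis using Ī + A·d² with d = y − 90.45:
  rectangular body: d = -17.95 mm → contributes +27 069 966 mm⁴
  semicircular cap: d = 73.65 mm → contributes +17 702 902 mm⁴
Total I = 44 772 867 mm⁴.
Extreme fibre distance c = 99.55 mm; S = I/c = 449 758 mm³.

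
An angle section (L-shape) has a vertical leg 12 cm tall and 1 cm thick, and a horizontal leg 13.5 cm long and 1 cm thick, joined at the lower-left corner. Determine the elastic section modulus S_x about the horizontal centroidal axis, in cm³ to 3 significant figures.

S_x ≈ 37.5 cm³

Split into non-overlapping primitives; take the origin at the lower-left of the bounding box.
Vertical leg: 1 × 12, A = 12 cm², y = 6 cm, Ī = 144 cm⁴.
Horizontal leg (remainder): 12.5 × 1, A = 12.5 cm², y = 0.5 cm, Ī = 1.0417 cm⁴.
Centroid: ȳ = ΣA·y / ΣA = 3.1939 cm.
Transfer each piece to the horizontal centroidal axis using Ī + A·d² with d = y − 3.1939:
  vertical leg: d = 2.8061 cm → contributes +238.49 cm⁴
  horizontal leg (remainder): d = -2.6939 cm → contributes +91.754 cm⁴
Total I = 330.25 cm⁴.
Extreme fibre distance c = 8.8061 cm; S = I/c = 37.502 cm³.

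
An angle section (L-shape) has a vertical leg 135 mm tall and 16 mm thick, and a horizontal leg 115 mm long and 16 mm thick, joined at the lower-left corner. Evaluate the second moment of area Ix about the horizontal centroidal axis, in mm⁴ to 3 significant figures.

Treat the section as a set of non-overlapping primitives; coordinates are from the bounding-box lower-left.
Vertical leg: 16 × 135, A = 2 160 mm², y = 67.5 mm, Ī = 3 280 500 mm⁴.
Horizontal leg (remainder): 99 × 16, A = 1 584 mm², y = 8 mm, Ī = 33 792 mm⁴.
Centroid: ȳ = ΣA·y / ΣA = 42.327 mm.
Transfer each piece to the horizontal centroidal axis using Ī + A·d² with d = y − 42.327:
  vertical leg: d = 25.173 mm → contributes +4 649 257 mm⁴
  horizontal leg (remainder): d = -34.327 mm → contributes +1 900 279 mm⁴
Total I = 6 549 536 mm⁴.

Ix ≈ 6.55 × 10⁶ mm⁴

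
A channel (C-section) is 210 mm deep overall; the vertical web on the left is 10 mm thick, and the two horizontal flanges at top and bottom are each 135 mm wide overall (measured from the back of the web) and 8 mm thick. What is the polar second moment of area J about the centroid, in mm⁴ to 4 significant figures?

Decompose the section into non-overlapping parts with the origin at the bottom-left of its bounding rectangle.
Web: 10 × 210, A = 2 100 mm², y = 105 mm, Ī = 7 717 500 mm⁴.
Top flange (beyond web): 125 × 8, A = 1 000 mm², y = 206 mm, Ī = 5333.33 mm⁴.
Bottom flange (beyond web): 125 × 8, A = 1 000 mm², y = 4 mm, Ī = 5333.33 mm⁴.
By symmetry the centroid is at mid-height, ȳ = 105 mm.
Transfer each piece to the centroidal x-axis using Ī + A·d² with d = y − 105:
  web: d = 0 mm → contributes +7 717 500 mm⁴
  top flange (beyond web): d = 101 mm → contributes +10 206 333 mm⁴
  bottom flange (beyond web): d = -101 mm → contributes +10 206 333 mm⁴
Total I = 28 130 167 mm⁴.
For the y-axis: x̄ = 37.9268 mm.
Repeating about the centroidal y-axis gives I_y = 7 289 045 mm⁴.
Polar second moment: J = I_x + I_y = 35 419 211 mm⁴.

J ≈ 3.542 × 10⁷ mm⁴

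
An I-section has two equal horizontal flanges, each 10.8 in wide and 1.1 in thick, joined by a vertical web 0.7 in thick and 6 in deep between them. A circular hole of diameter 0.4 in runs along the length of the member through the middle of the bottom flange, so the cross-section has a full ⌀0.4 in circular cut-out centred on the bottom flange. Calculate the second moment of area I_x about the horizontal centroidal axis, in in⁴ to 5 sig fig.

I_x ≈ 312.84 in⁴

Split into non-overlapping primitives; take the origin at the lower-left of the bounding box.
Bottom flange: 10.8 × 1.1, A = 11.88 in², y = 0.55 in, Ī = 1.1979 in⁴.
Web: 0.7 × 6, A = 4.2 in², y = 4.1 in, Ī = 12.6 in⁴.
Top flange: 10.8 × 1.1, A = 11.88 in², y = 7.65 in, Ī = 1.1979 in⁴.
Hole (subtracted): ⌀0.4, A = 0.1256637 in², y = 0.55 in, Ī = 0.001256637 in⁴.
Centroid: ȳ = ΣA·y / ΣA = 4.116027 in.
Transfer each piece to the horizontal centroidal axis using Ī + A·d² with d = y − 4.116027:
  bottom flange: d = -3.566027 in → contributes +152.2705 in⁴
  web: d = -0.01602719 in → contributes +12.60108 in⁴
  top flange: d = 3.533973 in → contributes +149.5668 in⁴
  hole: d = -3.566027 in → contributes −1.599265 in⁴
Total I = 312.8391 in⁴.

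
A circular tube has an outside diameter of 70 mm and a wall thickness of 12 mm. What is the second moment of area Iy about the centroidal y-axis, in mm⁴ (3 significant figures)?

Iy ≈ 9.59 × 10⁵ mm⁴

Decompose the section into non-overlapping parts with the origin at the bottom-left of its bounding rectangle.
Outer circle: ⌀70, A = 3848.5 mm², x = 35 mm, Ī = 1 178 588 mm⁴.
Bore (subtracted): ⌀46, A = 1661.9 mm², x = 35 mm, Ī = 219 787 mm⁴.
By symmetry the centroid is at mid-width, x̄ = 35 mm.
All pieces are centred on the centroidal y-axis, so I = ΣĪ (holes subtracted) = 958 802 mm⁴.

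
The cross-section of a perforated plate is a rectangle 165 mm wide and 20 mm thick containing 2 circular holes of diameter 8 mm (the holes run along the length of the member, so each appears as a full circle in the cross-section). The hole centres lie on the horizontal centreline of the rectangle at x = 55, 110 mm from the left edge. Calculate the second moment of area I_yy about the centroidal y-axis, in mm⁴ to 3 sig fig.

Break the section into simple shapes (no overlaps), measuring from the bottom-left corner of the bounding box.
Plate: 165 × 20, A = 3 300 mm², x = 82.5 mm, Ī = 7 486 875 mm⁴.
Hole 1 (subtracted): ⌀8, A = 50.265 mm², x = 55 mm, Ī = 201.06 mm⁴.
Hole 2 (subtracted): ⌀8, A = 50.265 mm², x = 110 mm, Ī = 201.06 mm⁴.
By symmetry the centroid is at mid-width, x̄ = 82.5 mm.
Transfer each piece to the centroidal y-axis using Ī + A·d² with d = x − 82.5:
  plate: d = 0 mm → contributes +7 486 875 mm⁴
  hole 1: d = -27.5 mm → contributes −38 214 mm⁴
  hole 2: d = 27.5 mm → contributes −38 214 mm⁴
Total I = 7 410 446 mm⁴.

I_yy ≈ 7.41 × 10⁶ mm⁴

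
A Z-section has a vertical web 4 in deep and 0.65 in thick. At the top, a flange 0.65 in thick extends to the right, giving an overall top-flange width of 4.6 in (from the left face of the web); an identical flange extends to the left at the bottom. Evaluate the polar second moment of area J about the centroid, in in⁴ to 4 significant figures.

Treat the section as a set of non-overlapping primitives; coordinates are from the bounding-box lower-left.
Web: 0.65 × 4, A = 2.6 in², y = 2 in, Ī = 3.46667 in⁴.
Top flange (beyond web): 3.95 × 0.65, A = 2.5675 in², y = 3.675 in, Ī = 0.0903974 in⁴.
Bottom flange (beyond web): 3.95 × 0.65, A = 2.5675 in², y = 0.325 in, Ī = 0.0903974 in⁴.
Centroid: ȳ = ΣA·y / ΣA = 2 in.
Transfer each piece to the centroidal x-axis using Ī + A·d² with d = y − 2:
  web: d = 0 in → contributes +3.46667 in⁴
  top flange (beyond web): d = 1.675 in → contributes +7.29384 in⁴
  bottom flange (beyond web): d = -1.675 in → contributes +7.29384 in⁴
Total I = 18.0543 in⁴.
For the y-axis: x̄ = 4.275 in.
Repeating about the centroidal y-axis gives I_y = 33.9323 in⁴.
Polar second moment: J = I_x + I_y = 51.9866 in⁴.

J ≈ 51.99 in⁴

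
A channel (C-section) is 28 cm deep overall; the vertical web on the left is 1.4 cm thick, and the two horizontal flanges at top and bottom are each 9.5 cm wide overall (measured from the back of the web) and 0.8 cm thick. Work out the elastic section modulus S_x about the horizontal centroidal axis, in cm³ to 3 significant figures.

Split into non-overlapping primitives; take the origin at the lower-left of the bounding box.
Web: 1.4 × 28, A = 39.2 cm², y = 14 cm, Ī = 2561.1 cm⁴.
Top flange (beyond web): 8.1 × 0.8, A = 6.48 cm², y = 27.6 cm, Ī = 0.3456 cm⁴.
Bottom flange (beyond web): 8.1 × 0.8, A = 6.48 cm², y = 0.4 cm, Ī = 0.3456 cm⁴.
By symmetry the centroid is at mid-height, ȳ = 14 cm.
Transfer each piece to the horizontal centroidal axis using Ī + A·d² with d = y − 14:
  web: d = 0 cm → contributes +2561.1 cm⁴
  top flange (beyond web): d = 13.6 cm → contributes +1198.9 cm⁴
  bottom flange (beyond web): d = -13.6 cm → contributes +1198.9 cm⁴
Total I = 4958.8 cm⁴.
Extreme fibre distance c = 14 cm; S = I/c = 354.2 cm³.

S_x ≈ 354 cm³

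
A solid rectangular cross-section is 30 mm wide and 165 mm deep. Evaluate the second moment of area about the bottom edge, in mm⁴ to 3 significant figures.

I_base ≈ 4.49 × 10⁷ mm⁴

The section: 30 × 165, A = 4 950 mm², y = 82.5 mm, Ī = 11 230 313 mm⁴.
Transfer it to the base of the section using Ī + A·d² with d = y − 0:
  the section: d = 82.5 mm → contributes +44 921 250 mm⁴
Total I = 44 921 250 mm⁴.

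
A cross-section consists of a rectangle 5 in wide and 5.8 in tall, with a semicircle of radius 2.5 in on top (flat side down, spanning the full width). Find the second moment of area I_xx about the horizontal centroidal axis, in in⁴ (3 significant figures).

Decompose the section into non-overlapping parts with the origin at the bottom-left of its bounding rectangle.
Rectangular body: 5 × 5.8, A = 29 in², y = 2.9 in, Ī = 81.297 in⁴.
Semicircular cap: semicircle r = 2.5, A = 9.8175 in², y = 6.861 in, Ī = 4.2874 in⁴.
Centroid: ȳ = ΣA·y / ΣA = 3.9018 in.
Transfer each piece to the horizontal centroidal axis using Ī + A·d² with d = y − 3.9018:
  rectangular body: d = -1.0018 in → contributes +110.4 in⁴
  semicircular cap: d = 2.9592 in → contributes +90.26 in⁴
Total I = 200.66 in⁴.

I_xx ≈ 201 in⁴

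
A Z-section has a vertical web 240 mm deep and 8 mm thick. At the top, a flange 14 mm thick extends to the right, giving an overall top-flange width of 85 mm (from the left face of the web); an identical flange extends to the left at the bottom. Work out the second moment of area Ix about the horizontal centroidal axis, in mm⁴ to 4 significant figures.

Ix ≈ 3.678 × 10⁷ mm⁴

Split into non-overlapping primitives; take the origin at the lower-left of the bounding box.
Web: 8 × 240, A = 1 920 mm², y = 120 mm, Ī = 9 216 000 mm⁴.
Top flange (beyond web): 77 × 14, A = 1 078 mm², y = 233 mm, Ī = 17607.3 mm⁴.
Bottom flange (beyond web): 77 × 14, A = 1 078 mm², y = 7 mm, Ī = 17607.3 mm⁴.
Centroid: ȳ = ΣA·y / ΣA = 120 mm.
Transfer each piece to the horizontal centroidal axis using Ī + A·d² with d = y − 120:
  web: d = 0 mm → contributes +9 216 000 mm⁴
  top flange (beyond web): d = 113 mm → contributes +13 782 589 mm⁴
  bottom flange (beyond web): d = -113 mm → contributes +13 782 589 mm⁴
Total I = 36 781 179 mm⁴.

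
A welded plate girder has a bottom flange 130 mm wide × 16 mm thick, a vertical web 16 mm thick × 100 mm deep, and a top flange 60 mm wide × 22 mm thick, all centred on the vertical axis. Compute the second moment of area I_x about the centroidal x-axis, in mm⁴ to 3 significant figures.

I_x ≈ 1.30 × 10⁷ mm⁴

Treat the section as a set of non-overlapping primitives; coordinates are from the bounding-box lower-left.
Bottom plate: 130 × 16, A = 2 080 mm², y = 8 mm, Ī = 44 373 mm⁴.
Web plate: 16 × 100, A = 1 600 mm², y = 66 mm, Ī = 1 333 333 mm⁴.
Top plate: 60 × 22, A = 1 320 mm², y = 127 mm, Ī = 53 240 mm⁴.
Centroid: ȳ = ΣA·y / ΣA = 57.976 mm.
Transfer each piece to the centroidal x-axis using Ī + A·d² with d = y − 57.976:
  bottom plate: d = -49.976 mm → contributes +5 239 383 mm⁴
  web plate: d = 8.024 mm → contributes +1 436 349 mm⁴
  top plate: d = 69.024 mm → contributes +6 342 133 mm⁴
Total I = 13 017 864 mm⁴.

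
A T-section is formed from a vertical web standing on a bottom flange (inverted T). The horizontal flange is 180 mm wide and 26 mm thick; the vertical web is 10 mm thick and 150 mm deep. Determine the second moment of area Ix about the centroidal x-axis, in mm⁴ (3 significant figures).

Split into non-overlapping primitives; take the origin at the lower-left of the bounding box.
Flange: 180 × 26, A = 4 680 mm², y = 13 mm, Ī = 263 640 mm⁴.
Web: 10 × 150, A = 1 500 mm², y = 101 mm, Ī = 2 812 500 mm⁴.
Centroid: ȳ = ΣA·y / ΣA = 34.359 mm.
Transfer each piece to the centroidal x-axis using Ī + A·d² with d = y − 34.359:
  flange: d = -21.359 mm → contributes +2 398 733 mm⁴
  web: d = 66.641 mm → contributes +9 473 990 mm⁴
Total I = 11 872 723 mm⁴.

Ix ≈ 1.19 × 10⁷ mm⁴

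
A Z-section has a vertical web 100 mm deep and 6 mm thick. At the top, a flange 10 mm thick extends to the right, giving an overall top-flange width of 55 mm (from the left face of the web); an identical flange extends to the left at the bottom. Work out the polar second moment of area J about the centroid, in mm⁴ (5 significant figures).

Split into non-overlapping primitives; take the origin at the lower-left of the bounding box.
Web: 6 × 100, A = 600 mm², y = 50 mm, Ī = 500 000 mm⁴.
Top flange (beyond web): 49 × 10, A = 490 mm², y = 95 mm, Ī = 4083.333 mm⁴.
Bottom flange (beyond web): 49 × 10, A = 490 mm², y = 5 mm, Ī = 4083.333 mm⁴.
Centroid: ȳ = ΣA·y / ΣA = 50 mm.
Transfer each piece to the centroidal x-axis using Ī + A·d² with d = y − 50:
  web: d = 0 mm → contributes +500 000 mm⁴
  top flange (beyond web): d = 45 mm → contributes +996333.3 mm⁴
  bottom flange (beyond web): d = -45 mm → contributes +996333.3 mm⁴
Total I = 2 492 667 mm⁴.
For the y-axis: x̄ = 52 mm.
Repeating about the centroidal y-axis gives I_y = 939006.7 mm⁴.
Polar second moment: J = I_x + I_y = 3 431 673 mm⁴.

J ≈ 3.4317 × 10⁶ mm⁴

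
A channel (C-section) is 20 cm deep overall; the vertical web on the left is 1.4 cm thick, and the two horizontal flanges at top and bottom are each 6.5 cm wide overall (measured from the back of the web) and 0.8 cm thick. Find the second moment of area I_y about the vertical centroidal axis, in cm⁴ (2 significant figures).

Split into non-overlapping primitives; take the origin at the lower-left of the bounding box.
Web: 1.4 × 20, A = 28 cm², x = 0.7 cm, Ī = 4.573 cm⁴.
Top flange (beyond web): 5.1 × 0.8, A = 4.08 cm², x = 3.95 cm, Ī = 8.843 cm⁴.
Bottom flange (beyond web): 5.1 × 0.8, A = 4.08 cm², x = 3.95 cm, Ī = 8.843 cm⁴.
Centroid: x̄ = ΣA·x / ΣA = 1.433 cm.
Transfer each piece to the vertical centroidal axis using Ī + A·d² with d = x − 1.433:
  web: d = -0.7334 cm → contributes +19.63 cm⁴
  top flange (beyond web): d = 2.517 cm → contributes +34.68 cm⁴
  bottom flange (beyond web): d = 2.517 cm → contributes +34.68 cm⁴
Total I = 89 cm⁴.

I_y ≈ 89 cm⁴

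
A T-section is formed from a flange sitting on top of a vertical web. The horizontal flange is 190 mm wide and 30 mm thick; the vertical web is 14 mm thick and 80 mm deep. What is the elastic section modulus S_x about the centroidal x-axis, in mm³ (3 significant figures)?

S_x ≈ 4.49 × 10⁴ mm³

Treat the section as a set of non-overlapping primitives; coordinates are from the bounding-box lower-left.
Flange: 190 × 30, A = 5 700 mm², y = 95 mm, Ī = 427 500 mm⁴.
Web: 14 × 80, A = 1 120 mm², y = 40 mm, Ī = 597 333 mm⁴.
Centroid: ȳ = ΣA·y / ΣA = 85.968 mm.
Transfer each piece to the centroidal x-axis using Ī + A·d² with d = y − 85.968:
  flange: d = 9.0323 mm → contributes +892 516 mm⁴
  web: d = -45.968 mm → contributes +2 963 931 mm⁴
Total I = 3 856 446 mm⁴.
Extreme fibre distance c = 85.968 mm; S = I/c = 44 859 mm³.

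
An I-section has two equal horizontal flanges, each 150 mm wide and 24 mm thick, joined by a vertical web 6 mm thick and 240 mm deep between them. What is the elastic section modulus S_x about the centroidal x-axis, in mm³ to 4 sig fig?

Break the section into simple shapes (no overlaps), measuring from the bottom-left corner of the bounding box.
Bottom flange: 150 × 24, A = 3 600 mm², y = 12 mm, Ī = 172 800 mm⁴.
Web: 6 × 240, A = 1 440 mm², y = 144 mm, Ī = 6 912 000 mm⁴.
Top flange: 150 × 24, A = 3 600 mm², y = 276 mm, Ī = 172 800 mm⁴.
By symmetry the centroid is at mid-height, ȳ = 144 mm.
Transfer each piece to the centroidal x-axis using Ī + A·d² with d = y − 144:
  bottom flange: d = -132 mm → contributes +62 899 200 mm⁴
  web: d = 0 mm → contributes +6 912 000 mm⁴
  top flange: d = 132 mm → contributes +62 899 200 mm⁴
Total I = 132 710 400 mm⁴.
Extreme fibre distance c = 144 mm; S = I/c = 921 600 mm³.

S_x ≈ 9.216 × 10⁵ mm³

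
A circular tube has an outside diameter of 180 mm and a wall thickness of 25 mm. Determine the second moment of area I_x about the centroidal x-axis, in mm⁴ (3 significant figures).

Decompose the section into non-overlapping parts with the origin at the bottom-left of its bounding rectangle.
Outer circle: ⌀180, A = 25 447 mm², y = 90 mm, Ī = 51 529 974 mm⁴.
Bore (subtracted): ⌀130, A = 13 273 mm², y = 90 mm, Ī = 14 019 848 mm⁴.
By symmetry the centroid is at mid-height, ȳ = 90 mm.
All pieces are centred on the centroidal x-axis, so I = ΣĪ (holes subtracted) = 37 510 125 mm⁴.

I_x ≈ 3.75 × 10⁷ mm⁴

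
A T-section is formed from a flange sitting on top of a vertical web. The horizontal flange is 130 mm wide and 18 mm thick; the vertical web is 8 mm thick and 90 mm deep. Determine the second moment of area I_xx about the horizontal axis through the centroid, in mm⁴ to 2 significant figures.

Decompose the section into non-overlapping parts with the origin at the bottom-left of its bounding rectangle.
Flange: 130 × 18, A = 2 340 mm², y = 99 mm, Ī = 63 180 mm⁴.
Web: 8 × 90, A = 720 mm², y = 45 mm, Ī = 486 000 mm⁴.
Centroid: ȳ = ΣA·y / ΣA = 86.29 mm.
Transfer each piece to the horizontal axis through the centroid using Ī + A·d² with d = y − 86.29:
  flange: d = 12.71 mm → contributes +440 948 mm⁴
  web: d = -41.29 mm → contributes +1 713 747 mm⁴
Total I = 2 154 695 mm⁴.

I_xx ≈ 2.2 × 10⁶ mm⁴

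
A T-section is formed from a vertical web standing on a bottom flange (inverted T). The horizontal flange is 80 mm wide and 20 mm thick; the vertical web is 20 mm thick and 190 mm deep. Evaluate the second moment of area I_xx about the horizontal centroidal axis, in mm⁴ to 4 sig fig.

I_xx ≈ 2.390 × 10⁷ mm⁴

Decompose the section into non-overlapping parts with the origin at the bottom-left of its bounding rectangle.
Flange: 80 × 20, A = 1 600 mm², y = 10 mm, Ī = 53333.3 mm⁴.
Web: 20 × 190, A = 3 800 mm², y = 115 mm, Ī = 11 431 667 mm⁴.
Centroid: ȳ = ΣA·y / ΣA = 83.8889 mm.
Transfer each piece to the horizontal centroidal axis using Ī + A·d² with d = y − 83.8889:
  flange: d = -73.8889 mm → contributes +8 788 642 mm⁴
  web: d = 31.1111 mm → contributes +15 109 691 mm⁴
Total I = 23 898 333 mm⁴.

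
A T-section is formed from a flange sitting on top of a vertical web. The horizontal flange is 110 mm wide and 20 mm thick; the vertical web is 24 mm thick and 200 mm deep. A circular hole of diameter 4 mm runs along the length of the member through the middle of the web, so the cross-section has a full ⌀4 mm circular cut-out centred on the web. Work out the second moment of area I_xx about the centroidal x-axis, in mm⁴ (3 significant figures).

Break the section into simple shapes (no overlaps), measuring from the bottom-left corner of the bounding box.
Flange: 110 × 20, A = 2 200 mm², y = 210 mm, Ī = 73 333 mm⁴.
Web: 24 × 200, A = 4 800 mm², y = 100 mm, Ī = 16 000 000 mm⁴.
Hole (subtracted): ⌀4, A = 12.566 mm², y = 100 mm, Ī = 12.566 mm⁴.
Centroid: ȳ = ΣA·y / ΣA = 134.63 mm.
Transfer each piece to the centroidal x-axis using Ī + A·d² with d = y − 134.63:
  flange: d = 75.366 mm → contributes +12 569 540 mm⁴
  web: d = -34.634 mm → contributes +21 757 535 mm⁴
  hole: d = -34.634 mm → contributes −15 086 mm⁴
Total I = 34 311 989 mm⁴.

I_xx ≈ 3.43 × 10⁷ mm⁴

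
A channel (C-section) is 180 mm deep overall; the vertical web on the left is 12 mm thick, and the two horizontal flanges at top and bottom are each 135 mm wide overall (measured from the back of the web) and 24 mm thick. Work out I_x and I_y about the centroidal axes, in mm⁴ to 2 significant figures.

Break the section into simple shapes (no overlaps), measuring from the bottom-left corner of the bounding box.
Web: 12 × 180, A = 2 160 mm², y = 90 mm, Ī = 5 832 000 mm⁴.
Top flange (beyond web): 123 × 24, A = 2 952 mm², y = 168 mm, Ī = 141 696 mm⁴.
Bottom flange (beyond web): 123 × 24, A = 2 952 mm², y = 12 mm, Ī = 141 696 mm⁴.
By symmetry the centroid is at mid-height, ȳ = 90 mm.
Transfer each piece to the centroidal x-axis using Ī + A·d² with d = y − 90:
  web: d = 0 mm → contributes +5 832 000 mm⁴
  top flange (beyond web): d = 78 mm → contributes +18 101 664 mm⁴
  bottom flange (beyond web): d = -78 mm → contributes +18 101 664 mm⁴
Total I = 42 035 328 mm⁴.
For the y-axis: x̄ = 55.42 mm.
Repeating about the centroidal y-axis gives I_y = 14 674 772 mm⁴.

I_x ≈ 4.2 × 10⁷ mm⁴, I_y ≈ 1.5 × 10⁷ mm⁴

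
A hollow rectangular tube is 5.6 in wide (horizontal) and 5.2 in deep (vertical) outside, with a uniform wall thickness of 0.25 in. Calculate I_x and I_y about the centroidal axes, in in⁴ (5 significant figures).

I_x ≈ 21.492 in⁴, I_y ≈ 24.145 in⁴

Treat the section as a set of non-overlapping primitives; coordinates are from the bounding-box lower-left.
Outer rectangle: 5.6 × 5.2, A = 29.12 in², y = 2.6 in, Ī = 65.61707 in⁴.
Inner void (subtracted): 5.1 × 4.7, A = 23.97 in², y = 2.6 in, Ī = 44.12478 in⁴.
By symmetry the centroid is at mid-height, ȳ = 2.6 in.
All pieces are centred on the centroidal x-axis, so I = ΣĪ (holes subtracted) = 21.49229 in⁴.
Repeating about the centroidal y-axis gives I_y = 24.14529 in⁴.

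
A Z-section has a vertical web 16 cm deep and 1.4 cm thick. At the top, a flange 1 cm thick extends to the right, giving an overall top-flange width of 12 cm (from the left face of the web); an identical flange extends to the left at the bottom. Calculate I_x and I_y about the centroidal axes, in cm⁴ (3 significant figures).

I_x ≈ 1670 cm⁴, I_y ≈ 965 cm⁴

Treat the section as a set of non-overlapping primitives; coordinates are from the bounding-box lower-left.
Web: 1.4 × 16, A = 22.4 cm², y = 8 cm, Ī = 477.87 cm⁴.
Top flange (beyond web): 10.6 × 1, A = 10.6 cm², y = 15.5 cm, Ī = 0.88333 cm⁴.
Bottom flange (beyond web): 10.6 × 1, A = 10.6 cm², y = 0.5 cm, Ī = 0.88333 cm⁴.
Centroid: ȳ = ΣA·y / ΣA = 8 cm.
Transfer each piece to the centroidal x-axis using Ī + A·d² with d = y − 8:
  web: d = 0 cm → contributes +477.87 cm⁴
  top flange (beyond web): d = 7.5 cm → contributes +597.13 cm⁴
  bottom flange (beyond web): d = -7.5 cm → contributes +597.13 cm⁴
Total I = 1672.1 cm⁴.
For the y-axis: x̄ = 11.3 cm.
Repeating about the centroidal y-axis gives I_y = 965.36 cm⁴.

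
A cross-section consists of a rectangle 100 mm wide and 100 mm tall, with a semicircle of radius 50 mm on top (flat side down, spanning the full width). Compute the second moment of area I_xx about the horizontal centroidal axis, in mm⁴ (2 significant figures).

Break the section into simple shapes (no overlaps), measuring from the bottom-left corner of the bounding box.
Rectangular body: 100 × 100, A = 10 000 mm², y = 50 mm, Ī = 8 333 333 mm⁴.
Semicircular cap: semicircle r = 50, A = 3 927 mm², y = 121.2 mm, Ī = 685 981 mm⁴.
Centroid: ȳ = ΣA·y / ΣA = 70.08 mm.
Transfer each piece to the horizontal centroidal axis using Ī + A·d² with d = y − 70.08:
  rectangular body: d = -20.08 mm → contributes +12 366 231 mm⁴
  semicircular cap: d = 51.14 mm → contributes +10 955 670 mm⁴
Total I = 23 321 901 mm⁴.

I_xx ≈ 2.3 × 10⁷ mm⁴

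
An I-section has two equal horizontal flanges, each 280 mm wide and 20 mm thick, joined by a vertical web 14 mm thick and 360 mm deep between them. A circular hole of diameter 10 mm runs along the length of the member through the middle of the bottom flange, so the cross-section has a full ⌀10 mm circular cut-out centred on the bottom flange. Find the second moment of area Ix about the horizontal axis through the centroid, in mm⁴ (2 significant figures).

Ix ≈ 4.6 × 10⁸ mm⁴

Break the section into simple shapes (no overlaps), measuring from the bottom-left corner of the bounding box.
Bottom flange: 280 × 20, A = 5 600 mm², y = 10 mm, Ī = 186 667 mm⁴.
Web: 14 × 360, A = 5 040 mm², y = 200 mm, Ī = 54 432 000 mm⁴.
Top flange: 280 × 20, A = 5 600 mm², y = 390 mm, Ī = 186 667 mm⁴.
Hole (subtracted): ⌀10, A = 78.54 mm², y = 10 mm, Ī = 490.9 mm⁴.
Centroid: ȳ = ΣA·y / ΣA = 200.9 mm.
Transfer each piece to the horizontal axis through the centroid using Ī + A·d² with d = y − 200.9:
  bottom flange: d = -190.9 mm → contributes +204 316 314 mm⁴
  web: d = -0.9233 mm → contributes +54 436 297 mm⁴
  top flange: d = 189.1 mm → contributes +200 386 568 mm⁴
  hole: d = -190.9 mm → contributes −2 863 402 mm⁴
Total I = 456 275 776 mm⁴.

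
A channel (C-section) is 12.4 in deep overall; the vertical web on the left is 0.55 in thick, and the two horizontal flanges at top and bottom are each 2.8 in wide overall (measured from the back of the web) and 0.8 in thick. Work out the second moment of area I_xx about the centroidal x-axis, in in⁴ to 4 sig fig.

I_xx ≈ 208.7 in⁴

Decompose the section into non-overlapping parts with the origin at the bottom-left of its bounding rectangle.
Web: 0.55 × 12.4, A = 6.82 in², y = 6.2 in, Ī = 87.3869 in⁴.
Top flange (beyond web): 2.25 × 0.8, A = 1.8 in², y = 12 in, Ī = 0.096 in⁴.
Bottom flange (beyond web): 2.25 × 0.8, A = 1.8 in², y = 0.4 in, Ī = 0.096 in⁴.
By symmetry the centroid is at mid-height, ȳ = 6.2 in.
Transfer each piece to the centroidal x-axis using Ī + A·d² with d = y − 6.2:
  web: d = 0 in → contributes +87.3869 in⁴
  top flange (beyond web): d = 5.8 in → contributes +60.648 in⁴
  bottom flange (beyond web): d = -5.8 in → contributes +60.648 in⁴
Total I = 208.683 in⁴.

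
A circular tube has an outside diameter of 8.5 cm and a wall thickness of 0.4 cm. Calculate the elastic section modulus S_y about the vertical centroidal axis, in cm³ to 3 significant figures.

S_y ≈ 19.7 cm³

Decompose the section into non-overlapping parts with the origin at the bottom-left of its bounding rectangle.
Outer circle: ⌀8.5, A = 56.745 cm², x = 4.25 cm, Ī = 256.24 cm⁴.
Bore (subtracted): ⌀7.7, A = 46.566 cm², x = 4.25 cm, Ī = 172.56 cm⁴.
By symmetry the centroid is at mid-width, x̄ = 4.25 cm.
All pieces are centred on the vertical centroidal axis, so I = ΣĪ (holes subtracted) = 83.682 cm⁴.
Extreme fibre distance c = 4.25 cm; S = I/c = 19.69 cm³.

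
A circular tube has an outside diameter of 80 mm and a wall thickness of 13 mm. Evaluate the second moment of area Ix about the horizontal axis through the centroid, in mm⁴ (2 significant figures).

Treat the section as a set of non-overlapping primitives; coordinates are from the bounding-box lower-left.
Outer circle: ⌀80, A = 5 027 mm², y = 40 mm, Ī = 2 010 619 mm⁴.
Bore (subtracted): ⌀54, A = 2 290 mm², y = 40 mm, Ī = 417 393 mm⁴.
By symmetry the centroid is at mid-height, ȳ = 40 mm.
All pieces are centred on the horizontal axis through the centroid, so I = ΣĪ (holes subtracted) = 1 593 227 mm⁴.

Ix ≈ 1.6 × 10⁶ mm⁴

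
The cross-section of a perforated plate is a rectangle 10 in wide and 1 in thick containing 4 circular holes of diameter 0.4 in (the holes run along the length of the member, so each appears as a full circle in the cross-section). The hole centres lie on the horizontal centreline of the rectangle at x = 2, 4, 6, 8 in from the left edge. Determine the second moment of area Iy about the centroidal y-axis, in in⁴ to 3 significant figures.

Iy ≈ 80.8 in⁴

Break the section into simple shapes (no overlaps), measuring from the bottom-left corner of the bounding box.
Plate: 10 × 1, A = 10 in², x = 5 in, Ī = 83.333 in⁴.
Hole 1 (subtracted): ⌀0.4, A = 0.12566 in², x = 2 in, Ī = 0.0012566 in⁴.
Hole 2 (subtracted): ⌀0.4, A = 0.12566 in², x = 4 in, Ī = 0.0012566 in⁴.
Hole 3 (subtracted): ⌀0.4, A = 0.12566 in², x = 6 in, Ī = 0.0012566 in⁴.
Hole 4 (subtracted): ⌀0.4, A = 0.12566 in², x = 8 in, Ī = 0.0012566 in⁴.
By symmetry the centroid is at mid-width, x̄ = 5 in.
Transfer each piece to the centroidal y-axis using Ī + A·d² with d = x − 5:
  plate: d = 0 in → contributes +83.333 in⁴
  hole 1: d = -3 in → contributes −1.1322 in⁴
  hole 2: d = -1 in → contributes −0.12692 in⁴
  hole 3: d = 1 in → contributes −0.12692 in⁴
  hole 4: d = 3 in → contributes −1.1322 in⁴
Total I = 80.815 in⁴.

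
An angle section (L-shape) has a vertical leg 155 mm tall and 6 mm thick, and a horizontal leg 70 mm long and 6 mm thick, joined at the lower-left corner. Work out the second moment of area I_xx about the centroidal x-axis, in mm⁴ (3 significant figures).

Break the section into simple shapes (no overlaps), measuring from the bottom-left corner of the bounding box.
Vertical leg: 6 × 155, A = 930 mm², y = 77.5 mm, Ī = 1 861 938 mm⁴.
Horizontal leg (remainder): 64 × 6, A = 384 mm², y = 3 mm, Ī = 1 152 mm⁴.
Centroid: ȳ = ΣA·y / ΣA = 55.728 mm.
Transfer each piece to the centroidal x-axis using Ī + A·d² with d = y − 55.728:
  vertical leg: d = 21.772 mm → contributes +2 302 764 mm⁴
  horizontal leg (remainder): d = -52.728 mm → contributes +1 068 777 mm⁴
Total I = 3 371 541 mm⁴.

I_xx ≈ 3.37 × 10⁶ mm⁴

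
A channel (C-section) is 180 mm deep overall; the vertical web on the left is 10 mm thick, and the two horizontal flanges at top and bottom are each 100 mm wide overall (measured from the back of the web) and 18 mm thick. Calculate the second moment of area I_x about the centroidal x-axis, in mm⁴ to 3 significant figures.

Decompose the section into non-overlapping parts with the origin at the bottom-left of its bounding rectangle.
Web: 10 × 180, A = 1 800 mm², y = 90 mm, Ī = 4 860 000 mm⁴.
Top flange (beyond web): 90 × 18, A = 1 620 mm², y = 171 mm, Ī = 43 740 mm⁴.
Bottom flange (beyond web): 90 × 18, A = 1 620 mm², y = 9 mm, Ī = 43 740 mm⁴.
By symmetry the centroid is at mid-height, ȳ = 90 mm.
Transfer each piece to the centroidal x-axis using Ī + A·d² with d = y − 90:
  web: d = 0 mm → contributes +4 860 000 mm⁴
  top flange (beyond web): d = 81 mm → contributes +10 672 560 mm⁴
  bottom flange (beyond web): d = -81 mm → contributes +10 672 560 mm⁴
Total I = 26 205 120 mm⁴.

I_x ≈ 2.62 × 10⁷ mm⁴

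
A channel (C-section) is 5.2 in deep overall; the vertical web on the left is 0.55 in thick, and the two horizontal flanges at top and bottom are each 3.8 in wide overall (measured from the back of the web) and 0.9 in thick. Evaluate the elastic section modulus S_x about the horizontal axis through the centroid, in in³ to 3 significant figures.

Split into non-overlapping primitives; take the origin at the lower-left of the bounding box.
Web: 0.55 × 5.2, A = 2.86 in², y = 2.6 in, Ī = 6.4445 in⁴.
Top flange (beyond web): 3.25 × 0.9, A = 2.925 in², y = 4.75 in, Ī = 0.19744 in⁴.
Bottom flange (beyond web): 3.25 × 0.9, A = 2.925 in², y = 0.45 in, Ī = 0.19744 in⁴.
By symmetry the centroid is at mid-height, ȳ = 2.6 in.
Transfer each piece to the horizontal axis through the centroid using Ī + A·d² with d = y − 2.6:
  web: d = 0 in → contributes +6.4445 in⁴
  top flange (beyond web): d = 2.15 in → contributes +13.718 in⁴
  bottom flange (beyond web): d = -2.15 in → contributes +13.718 in⁴
Total I = 33.881 in⁴.
Extreme fibre distance c = 2.6 in; S = I/c = 13.031 in³.

S_x ≈ 13.0 in³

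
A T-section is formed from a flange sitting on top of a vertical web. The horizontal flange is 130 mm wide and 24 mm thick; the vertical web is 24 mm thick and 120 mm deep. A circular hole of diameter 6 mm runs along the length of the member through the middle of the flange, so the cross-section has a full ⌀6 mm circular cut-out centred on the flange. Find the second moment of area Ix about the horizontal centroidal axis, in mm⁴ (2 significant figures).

Split into non-overlapping primitives; take the origin at the lower-left of the bounding box.
Flange: 130 × 24, A = 3 120 mm², y = 132 mm, Ī = 149 760 mm⁴.
Web: 24 × 120, A = 2 880 mm², y = 60 mm, Ī = 3 456 000 mm⁴.
Hole (subtracted): ⌀6, A = 28.27 mm², y = 132 mm, Ī = 63.62 mm⁴.
Centroid: ȳ = ΣA·y / ΣA = 97.28 mm.
Transfer each piece to the horizontal centroidal axis using Ī + A·d² with d = y − 97.28:
  flange: d = 34.72 mm → contributes +3 911 639 mm⁴
  web: d = -37.28 mm → contributes +7 457 840 mm⁴
  hole: d = 34.72 mm → contributes −34 155 mm⁴
Total I = 11 335 324 mm⁴.

Ix ≈ 1.1 × 10⁷ mm⁴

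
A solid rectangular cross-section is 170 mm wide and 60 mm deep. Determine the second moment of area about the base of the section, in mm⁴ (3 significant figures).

The section: 170 × 60, A = 10 200 mm², y = 30 mm, Ī = 3 060 000 mm⁴.
Transfer it to the bottom edge using Ī + A·d² with d = y − 0:
  the section: d = 30 mm → contributes +12 240 000 mm⁴
Total I = 12 240 000 mm⁴.

I_base ≈ 1.22 × 10⁷ mm⁴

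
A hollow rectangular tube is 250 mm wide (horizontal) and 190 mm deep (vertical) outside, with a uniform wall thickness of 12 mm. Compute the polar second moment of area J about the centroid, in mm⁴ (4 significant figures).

J ≈ 1.445 × 10⁸ mm⁴

Treat the section as a set of non-overlapping primitives; coordinates are from the bounding-box lower-left.
Outer rectangle: 250 × 190, A = 47 500 mm², y = 95 mm, Ī = 142 895 833 mm⁴.
Inner void (subtracted): 226 × 166, A = 37 516 mm², y = 95 mm, Ī = 86 149 241 mm⁴.
By symmetry the centroid is at mid-height, ȳ = 95 mm.
All pieces are centred on the centroidal x-axis, so I = ΣĪ (holes subtracted) = 56 746 592 mm⁴.
Repeating about the centroidal y-axis gives I_y = 87 715 232 mm⁴.
Polar second moment: J = I_x + I_y = 144 461 824 mm⁴.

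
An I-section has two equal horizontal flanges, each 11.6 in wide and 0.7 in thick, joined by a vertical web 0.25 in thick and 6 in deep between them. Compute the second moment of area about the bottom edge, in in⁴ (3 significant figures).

I_base ≈ 430 in⁴

Split into non-overlapping primitives; take the origin at the lower-left of the bounding box.
Bottom flange: 11.6 × 0.7, A = 8.12 in², y = 0.35 in, Ī = 0.33157 in⁴.
Web: 0.25 × 6, A = 1.5 in², y = 3.7 in, Ī = 4.5 in⁴.
Top flange: 11.6 × 0.7, A = 8.12 in², y = 7.05 in, Ī = 0.33157 in⁴.
Transfer each piece to a horizontal axis along the bottom face using Ī + A·d² with d = y − 0:
  bottom flange: d = 0.35 in → contributes +1.3263 in⁴
  web: d = 3.7 in → contributes +25.035 in⁴
  top flange: d = 7.05 in → contributes +403.92 in⁴
Total I = 430.28 in⁴.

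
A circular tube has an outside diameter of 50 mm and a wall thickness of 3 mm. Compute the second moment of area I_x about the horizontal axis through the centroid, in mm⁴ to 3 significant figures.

I_x ≈ 1.23 × 10⁵ mm⁴

Treat the section as a set of non-overlapping primitives; coordinates are from the bounding-box lower-left.
Outer circle: ⌀50, A = 1963.5 mm², y = 25 mm, Ī = 306 796 mm⁴.
Bore (subtracted): ⌀44, A = 1520.5 mm², y = 25 mm, Ī = 183 984 mm⁴.
By symmetry the centroid is at mid-height, ȳ = 25 mm.
All pieces are centred on the horizontal axis through the centroid, so I = ΣĪ (holes subtracted) = 122 812 mm⁴.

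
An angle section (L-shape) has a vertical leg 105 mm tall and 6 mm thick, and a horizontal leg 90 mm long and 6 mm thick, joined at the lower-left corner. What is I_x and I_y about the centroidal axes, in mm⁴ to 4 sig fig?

Treat the section as a set of non-overlapping primitives; coordinates are from the bounding-box lower-left.
Vertical leg: 6 × 105, A = 630 mm², y = 52.5 mm, Ī = 578 813 mm⁴.
Horizontal leg (remainder): 84 × 6, A = 504 mm², y = 3 mm, Ī = 1 512 mm⁴.
Centroid: ȳ = ΣA·y / ΣA = 30.5 mm.
Transfer each piece to the centroidal x-axis using Ī + A·d² with d = y − 30.5:
  vertical leg: d = 22 mm → contributes +883 733 mm⁴
  horizontal leg (remainder): d = -27.5 mm → contributes +382 662 mm⁴
Total I = 1 266 395 mm⁴.
For the y-axis: x̄ = 23 mm.
Repeating about the centroidal y-axis gives I_y = 865 242 mm⁴.

I_x ≈ 1.266 × 10⁶ mm⁴, I_y ≈ 8.652 × 10⁵ mm⁴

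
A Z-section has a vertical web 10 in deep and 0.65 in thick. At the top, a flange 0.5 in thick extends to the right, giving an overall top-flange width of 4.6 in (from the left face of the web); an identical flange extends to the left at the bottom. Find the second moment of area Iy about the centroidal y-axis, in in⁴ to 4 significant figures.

Iy ≈ 26.26 in⁴

Break the section into simple shapes (no overlaps), measuring from the bottom-left corner of the bounding box.
Web: 0.65 × 10, A = 6.5 in², x = 4.275 in, Ī = 0.228854 in⁴.
Top flange (beyond web): 3.95 × 0.5, A = 1.975 in², x = 6.575 in, Ī = 2.56791 in⁴.
Bottom flange (beyond web): 3.95 × 0.5, A = 1.975 in², x = 1.975 in, Ī = 2.56791 in⁴.
Centroid: x̄ = ΣA·x / ΣA = 4.275 in.
Transfer each piece to the centroidal y-axis using Ī + A·d² with d = x − 4.275:
  web: d = 0 in → contributes +0.228854 in⁴
  top flange (beyond web): d = 2.3 in → contributes +13.0157 in⁴
  bottom flange (beyond web): d = -2.3 in → contributes +13.0157 in⁴
Total I = 26.2602 in⁴.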